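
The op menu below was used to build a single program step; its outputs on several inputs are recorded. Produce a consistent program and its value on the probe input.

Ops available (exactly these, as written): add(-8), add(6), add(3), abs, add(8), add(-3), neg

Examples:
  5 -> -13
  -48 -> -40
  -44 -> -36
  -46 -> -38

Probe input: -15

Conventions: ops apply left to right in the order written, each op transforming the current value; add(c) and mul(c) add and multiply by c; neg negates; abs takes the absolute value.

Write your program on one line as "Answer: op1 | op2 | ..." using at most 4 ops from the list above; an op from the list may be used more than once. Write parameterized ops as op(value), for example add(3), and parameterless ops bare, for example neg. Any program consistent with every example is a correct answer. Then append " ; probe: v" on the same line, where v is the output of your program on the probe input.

add(8) | abs | neg ; probe: -7

Check, running the answer program on each example:
  5 -> 13 -> 13 -> -13
  -48 -> -40 -> 40 -> -40
  -44 -> -36 -> 36 -> -36
  -46 -> -38 -> 38 -> -38
  probe: -15 -> -7 -> 7 -> -7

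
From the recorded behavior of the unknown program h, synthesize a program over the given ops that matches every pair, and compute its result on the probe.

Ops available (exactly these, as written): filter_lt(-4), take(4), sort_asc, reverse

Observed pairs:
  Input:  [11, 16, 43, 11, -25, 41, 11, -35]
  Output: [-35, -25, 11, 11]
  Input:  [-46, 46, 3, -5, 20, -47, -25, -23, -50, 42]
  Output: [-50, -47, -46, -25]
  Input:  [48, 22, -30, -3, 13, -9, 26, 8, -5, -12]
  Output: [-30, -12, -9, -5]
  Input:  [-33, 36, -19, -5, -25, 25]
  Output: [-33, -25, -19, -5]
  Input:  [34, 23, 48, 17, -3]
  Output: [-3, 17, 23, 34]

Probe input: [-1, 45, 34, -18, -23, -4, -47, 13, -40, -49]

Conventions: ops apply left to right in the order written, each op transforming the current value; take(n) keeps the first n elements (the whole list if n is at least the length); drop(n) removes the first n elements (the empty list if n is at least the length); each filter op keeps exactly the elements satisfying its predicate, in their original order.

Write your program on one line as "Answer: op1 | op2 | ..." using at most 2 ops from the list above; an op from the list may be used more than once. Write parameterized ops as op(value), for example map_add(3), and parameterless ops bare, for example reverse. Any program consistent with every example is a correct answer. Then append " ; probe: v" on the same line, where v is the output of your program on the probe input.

sort_asc | take(4) ; probe: [-49, -47, -40, -23]

Check, running the answer program on each example:
  [11, 16, 43, 11, -25, 41, 11, -35] -> [-35, -25, 11, 11, 11, 16, 41, 43] -> [-35, -25, 11, 11]
  [-46, 46, 3, -5, 20, -47, -25, -23, -50, 42] -> [-50, -47, -46, -25, -23, -5, 3, 20, 42, 46] -> [-50, -47, -46, -25]
  [48, 22, -30, -3, 13, -9, 26, 8, -5, -12] -> [-30, -12, -9, -5, -3, 8, 13, 22, 26, 48] -> [-30, -12, -9, -5]
  [-33, 36, -19, -5, -25, 25] -> [-33, -25, -19, -5, 25, 36] -> [-33, -25, -19, -5]
  [34, 23, 48, 17, -3] -> [-3, 17, 23, 34, 48] -> [-3, 17, 23, 34]
  probe: [-1, 45, 34, -18, -23, -4, -47, 13, -40, -49] -> [-49, -47, -40, -23, -18, -4, -1, 13, 34, 45] -> [-49, -47, -40, -23]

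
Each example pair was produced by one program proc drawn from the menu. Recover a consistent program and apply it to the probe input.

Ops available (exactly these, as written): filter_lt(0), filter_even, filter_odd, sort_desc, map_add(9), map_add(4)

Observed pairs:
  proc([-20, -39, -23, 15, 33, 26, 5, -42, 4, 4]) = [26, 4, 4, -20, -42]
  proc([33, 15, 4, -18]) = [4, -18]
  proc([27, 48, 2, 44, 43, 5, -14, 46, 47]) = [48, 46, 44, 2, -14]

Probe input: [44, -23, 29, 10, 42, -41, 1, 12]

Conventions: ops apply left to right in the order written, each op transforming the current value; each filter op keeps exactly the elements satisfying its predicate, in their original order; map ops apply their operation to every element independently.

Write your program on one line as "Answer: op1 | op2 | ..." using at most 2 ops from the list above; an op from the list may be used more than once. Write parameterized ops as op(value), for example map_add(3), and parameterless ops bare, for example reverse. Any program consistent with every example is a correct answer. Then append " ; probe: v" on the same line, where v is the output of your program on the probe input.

filter_even | sort_desc ; probe: [44, 42, 12, 10]

Check, running the answer program on each example:
  [-20, -39, -23, 15, 33, 26, 5, -42, 4, 4] -> [-20, 26, -42, 4, 4] -> [26, 4, 4, -20, -42]
  [33, 15, 4, -18] -> [4, -18] -> [4, -18]
  [27, 48, 2, 44, 43, 5, -14, 46, 47] -> [48, 2, 44, -14, 46] -> [48, 46, 44, 2, -14]
  probe: [44, -23, 29, 10, 42, -41, 1, 12] -> [44, 10, 42, 12] -> [44, 42, 12, 10]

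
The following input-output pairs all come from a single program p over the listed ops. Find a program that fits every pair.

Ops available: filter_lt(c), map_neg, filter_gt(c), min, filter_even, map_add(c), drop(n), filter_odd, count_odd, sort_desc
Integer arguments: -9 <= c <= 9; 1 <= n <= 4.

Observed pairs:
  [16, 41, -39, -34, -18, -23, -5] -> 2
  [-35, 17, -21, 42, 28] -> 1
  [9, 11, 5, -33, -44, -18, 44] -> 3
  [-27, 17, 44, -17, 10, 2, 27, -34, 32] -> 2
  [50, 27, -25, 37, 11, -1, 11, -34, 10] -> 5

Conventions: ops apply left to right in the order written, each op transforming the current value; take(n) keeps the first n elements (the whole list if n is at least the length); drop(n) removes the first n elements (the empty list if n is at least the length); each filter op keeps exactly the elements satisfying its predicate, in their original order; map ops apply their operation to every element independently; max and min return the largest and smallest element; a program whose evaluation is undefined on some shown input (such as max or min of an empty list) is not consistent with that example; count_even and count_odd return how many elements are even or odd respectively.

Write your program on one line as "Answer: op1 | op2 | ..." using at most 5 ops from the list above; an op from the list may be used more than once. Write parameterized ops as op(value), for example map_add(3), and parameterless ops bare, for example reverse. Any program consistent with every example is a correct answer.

filter_odd | map_add(2) | filter_gt(-6) | count_odd

Check, running the answer program on each example:
  [16, 41, -39, -34, -18, -23, -5] -> [41, -39, -23, -5] -> [43, -37, -21, -3] -> [43, -3] -> 2
  [-35, 17, -21, 42, 28] -> [-35, 17, -21] -> [-33, 19, -19] -> [19] -> 1
  [9, 11, 5, -33, -44, -18, 44] -> [9, 11, 5, -33] -> [11, 13, 7, -31] -> [11, 13, 7] -> 3
  [-27, 17, 44, -17, 10, 2, 27, -34, 32] -> [-27, 17, -17, 27] -> [-25, 19, -15, 29] -> [19, 29] -> 2
  [50, 27, -25, 37, 11, -1, 11, -34, 10] -> [27, -25, 37, 11, -1, 11] -> [29, -23, 39, 13, 1, 13] -> [29, 39, 13, 1, 13] -> 5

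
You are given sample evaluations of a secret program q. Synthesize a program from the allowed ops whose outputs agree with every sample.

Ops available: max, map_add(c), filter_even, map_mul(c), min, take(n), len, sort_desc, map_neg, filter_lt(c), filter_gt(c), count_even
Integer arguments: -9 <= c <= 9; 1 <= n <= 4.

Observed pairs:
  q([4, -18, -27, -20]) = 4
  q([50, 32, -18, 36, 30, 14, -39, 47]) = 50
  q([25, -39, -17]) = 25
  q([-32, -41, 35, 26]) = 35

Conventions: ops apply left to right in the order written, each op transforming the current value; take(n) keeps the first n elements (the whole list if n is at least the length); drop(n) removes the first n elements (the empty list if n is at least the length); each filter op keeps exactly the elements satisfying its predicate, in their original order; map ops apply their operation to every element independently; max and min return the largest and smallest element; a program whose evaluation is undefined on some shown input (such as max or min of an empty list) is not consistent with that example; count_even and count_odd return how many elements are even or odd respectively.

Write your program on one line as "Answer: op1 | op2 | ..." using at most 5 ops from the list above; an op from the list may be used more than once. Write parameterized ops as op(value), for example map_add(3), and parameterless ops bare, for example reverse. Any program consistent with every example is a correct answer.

sort_desc | map_neg | take(1) | map_neg | min

Check, running the answer program on each example:
  [4, -18, -27, -20] -> [4, -18, -20, -27] -> [-4, 18, 20, 27] -> [-4] -> [4] -> 4
  [50, 32, -18, 36, 30, 14, -39, 47] -> [50, 47, 36, 32, 30, 14, -18, -39] -> [-50, -47, -36, -32, -30, -14, 18, 39] -> [-50] -> [50] -> 50
  [25, -39, -17] -> [25, -17, -39] -> [-25, 17, 39] -> [-25] -> [25] -> 25
  [-32, -41, 35, 26] -> [35, 26, -32, -41] -> [-35, -26, 32, 41] -> [-35] -> [35] -> 35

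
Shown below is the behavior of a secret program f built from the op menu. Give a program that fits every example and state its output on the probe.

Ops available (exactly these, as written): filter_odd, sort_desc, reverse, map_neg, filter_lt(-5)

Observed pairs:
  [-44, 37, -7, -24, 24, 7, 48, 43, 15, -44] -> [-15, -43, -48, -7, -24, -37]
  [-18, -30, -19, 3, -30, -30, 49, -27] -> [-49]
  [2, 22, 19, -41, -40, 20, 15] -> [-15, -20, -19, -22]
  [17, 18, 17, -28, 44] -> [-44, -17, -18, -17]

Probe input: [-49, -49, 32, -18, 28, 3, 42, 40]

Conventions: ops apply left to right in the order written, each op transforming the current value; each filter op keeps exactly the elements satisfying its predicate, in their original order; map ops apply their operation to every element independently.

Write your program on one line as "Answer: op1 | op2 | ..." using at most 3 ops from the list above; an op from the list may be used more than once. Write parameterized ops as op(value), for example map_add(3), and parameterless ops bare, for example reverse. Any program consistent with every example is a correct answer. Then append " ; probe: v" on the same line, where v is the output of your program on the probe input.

map_neg | filter_lt(-5) | reverse ; probe: [-40, -42, -28, -32]

Check, running the answer program on each example:
  [-44, 37, -7, -24, 24, 7, 48, 43, 15, -44] -> [44, -37, 7, 24, -24, -7, -48, -43, -15, 44] -> [-37, -24, -7, -48, -43, -15] -> [-15, -43, -48, -7, -24, -37]
  [-18, -30, -19, 3, -30, -30, 49, -27] -> [18, 30, 19, -3, 30, 30, -49, 27] -> [-49] -> [-49]
  [2, 22, 19, -41, -40, 20, 15] -> [-2, -22, -19, 41, 40, -20, -15] -> [-22, -19, -20, -15] -> [-15, -20, -19, -22]
  [17, 18, 17, -28, 44] -> [-17, -18, -17, 28, -44] -> [-17, -18, -17, -44] -> [-44, -17, -18, -17]
  probe: [-49, -49, 32, -18, 28, 3, 42, 40] -> [49, 49, -32, 18, -28, -3, -42, -40] -> [-32, -28, -42, -40] -> [-40, -42, -28, -32]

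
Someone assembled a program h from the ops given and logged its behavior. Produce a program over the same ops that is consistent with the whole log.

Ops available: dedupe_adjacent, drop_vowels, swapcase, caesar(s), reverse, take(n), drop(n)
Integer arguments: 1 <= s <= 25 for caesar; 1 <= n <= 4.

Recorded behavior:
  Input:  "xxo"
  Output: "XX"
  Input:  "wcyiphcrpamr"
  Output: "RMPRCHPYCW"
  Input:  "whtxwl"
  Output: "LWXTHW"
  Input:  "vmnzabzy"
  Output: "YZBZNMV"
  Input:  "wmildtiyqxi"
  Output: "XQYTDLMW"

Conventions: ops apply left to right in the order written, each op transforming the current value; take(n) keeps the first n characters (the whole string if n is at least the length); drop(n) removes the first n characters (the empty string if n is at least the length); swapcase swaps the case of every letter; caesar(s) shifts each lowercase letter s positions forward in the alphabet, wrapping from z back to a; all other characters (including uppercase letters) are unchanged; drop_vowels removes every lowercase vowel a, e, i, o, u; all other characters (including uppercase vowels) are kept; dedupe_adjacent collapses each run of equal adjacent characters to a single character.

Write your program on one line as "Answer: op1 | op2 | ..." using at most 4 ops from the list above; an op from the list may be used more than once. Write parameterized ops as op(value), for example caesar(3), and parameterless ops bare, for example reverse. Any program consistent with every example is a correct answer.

drop_vowels | reverse | swapcase

Check, running the answer program on each example:
  "xxo" -> "xx" -> "xx" -> "XX"
  "wcyiphcrpamr" -> "wcyphcrpmr" -> "rmprchpycw" -> "RMPRCHPYCW"
  "whtxwl" -> "whtxwl" -> "lwxthw" -> "LWXTHW"
  "vmnzabzy" -> "vmnzbzy" -> "yzbznmv" -> "YZBZNMV"
  "wmildtiyqxi" -> "wmldtyqx" -> "xqytdlmw" -> "XQYTDLMW"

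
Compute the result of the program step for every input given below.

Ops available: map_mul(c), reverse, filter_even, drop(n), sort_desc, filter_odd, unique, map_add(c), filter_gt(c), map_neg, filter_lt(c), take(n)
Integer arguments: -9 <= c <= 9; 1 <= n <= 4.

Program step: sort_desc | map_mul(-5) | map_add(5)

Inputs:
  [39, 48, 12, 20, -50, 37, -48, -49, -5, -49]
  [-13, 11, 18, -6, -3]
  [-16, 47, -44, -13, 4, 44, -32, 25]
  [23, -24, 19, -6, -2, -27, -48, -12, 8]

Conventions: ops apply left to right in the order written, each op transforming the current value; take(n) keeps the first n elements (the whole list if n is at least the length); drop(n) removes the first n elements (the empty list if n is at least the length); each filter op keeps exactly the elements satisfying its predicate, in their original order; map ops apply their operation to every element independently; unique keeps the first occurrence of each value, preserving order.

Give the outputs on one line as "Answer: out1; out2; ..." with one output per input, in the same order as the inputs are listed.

[-235, -190, -180, -95, -55, 30, 245, 250, 250, 255]; [-85, -50, 20, 35, 70]; [-230, -215, -120, -15, 70, 85, 165, 225]; [-110, -90, -35, 15, 35, 65, 125, 140, 245]

Execution, op by op:
  [39, 48, 12, 20, -50, 37, -48, -49, -5, -49] -> [48, 39, 37, 20, 12, -5, -48, -49, -49, -50] -> [-240, -195, -185, -100, -60, 25, 240, 245, 245, 250] -> [-235, -190, -180, -95, -55, 30, 245, 250, 250, 255]
  [-13, 11, 18, -6, -3] -> [18, 11, -3, -6, -13] -> [-90, -55, 15, 30, 65] -> [-85, -50, 20, 35, 70]
  [-16, 47, -44, -13, 4, 44, -32, 25] -> [47, 44, 25, 4, -13, -16, -32, -44] -> [-235, -220, -125, -20, 65, 80, 160, 220] -> [-230, -215, -120, -15, 70, 85, 165, 225]
  [23, -24, 19, -6, -2, -27, -48, -12, 8] -> [23, 19, 8, -2, -6, -12, -24, -27, -48] -> [-115, -95, -40, 10, 30, 60, 120, 135, 240] -> [-110, -90, -35, 15, 35, 65, 125, 140, 245]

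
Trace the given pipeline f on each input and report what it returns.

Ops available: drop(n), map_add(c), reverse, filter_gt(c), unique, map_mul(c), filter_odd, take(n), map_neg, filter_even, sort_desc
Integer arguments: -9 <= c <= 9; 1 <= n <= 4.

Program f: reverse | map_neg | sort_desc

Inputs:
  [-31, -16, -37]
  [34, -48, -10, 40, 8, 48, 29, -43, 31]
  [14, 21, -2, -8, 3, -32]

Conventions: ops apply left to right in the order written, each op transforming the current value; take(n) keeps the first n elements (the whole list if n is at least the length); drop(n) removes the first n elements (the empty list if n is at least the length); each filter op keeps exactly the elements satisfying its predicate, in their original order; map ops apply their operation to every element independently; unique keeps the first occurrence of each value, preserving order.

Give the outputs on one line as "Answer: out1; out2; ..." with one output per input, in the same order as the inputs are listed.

[37, 31, 16]; [48, 43, 10, -8, -29, -31, -34, -40, -48]; [32, 8, 2, -3, -14, -21]

Execution, op by op:
  [-31, -16, -37] -> [-37, -16, -31] -> [37, 16, 31] -> [37, 31, 16]
  [34, -48, -10, 40, 8, 48, 29, -43, 31] -> [31, -43, 29, 48, 8, 40, -10, -48, 34] -> [-31, 43, -29, -48, -8, -40, 10, 48, -34] -> [48, 43, 10, -8, -29, -31, -34, -40, -48]
  [14, 21, -2, -8, 3, -32] -> [-32, 3, -8, -2, 21, 14] -> [32, -3, 8, 2, -21, -14] -> [32, 8, 2, -3, -14, -21]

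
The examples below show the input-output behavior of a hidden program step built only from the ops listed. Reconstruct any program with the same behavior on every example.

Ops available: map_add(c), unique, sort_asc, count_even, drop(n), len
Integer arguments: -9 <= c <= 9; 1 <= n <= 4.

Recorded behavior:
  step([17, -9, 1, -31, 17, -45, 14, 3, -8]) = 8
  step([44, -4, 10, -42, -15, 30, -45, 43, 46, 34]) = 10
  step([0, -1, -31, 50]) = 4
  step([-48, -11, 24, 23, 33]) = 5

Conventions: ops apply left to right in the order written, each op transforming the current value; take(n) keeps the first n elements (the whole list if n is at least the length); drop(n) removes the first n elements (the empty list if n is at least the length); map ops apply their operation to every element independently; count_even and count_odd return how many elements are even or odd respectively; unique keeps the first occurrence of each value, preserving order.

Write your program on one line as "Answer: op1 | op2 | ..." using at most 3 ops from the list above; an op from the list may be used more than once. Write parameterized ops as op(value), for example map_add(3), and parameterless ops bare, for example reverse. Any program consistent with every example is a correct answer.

unique | map_add(-9) | len

Check, running the answer program on each example:
  [17, -9, 1, -31, 17, -45, 14, 3, -8] -> [17, -9, 1, -31, -45, 14, 3, -8] -> [8, -18, -8, -40, -54, 5, -6, -17] -> 8
  [44, -4, 10, -42, -15, 30, -45, 43, 46, 34] -> [44, -4, 10, -42, -15, 30, -45, 43, 46, 34] -> [35, -13, 1, -51, -24, 21, -54, 34, 37, 25] -> 10
  [0, -1, -31, 50] -> [0, -1, -31, 50] -> [-9, -10, -40, 41] -> 4
  [-48, -11, 24, 23, 33] -> [-48, -11, 24, 23, 33] -> [-57, -20, 15, 14, 24] -> 5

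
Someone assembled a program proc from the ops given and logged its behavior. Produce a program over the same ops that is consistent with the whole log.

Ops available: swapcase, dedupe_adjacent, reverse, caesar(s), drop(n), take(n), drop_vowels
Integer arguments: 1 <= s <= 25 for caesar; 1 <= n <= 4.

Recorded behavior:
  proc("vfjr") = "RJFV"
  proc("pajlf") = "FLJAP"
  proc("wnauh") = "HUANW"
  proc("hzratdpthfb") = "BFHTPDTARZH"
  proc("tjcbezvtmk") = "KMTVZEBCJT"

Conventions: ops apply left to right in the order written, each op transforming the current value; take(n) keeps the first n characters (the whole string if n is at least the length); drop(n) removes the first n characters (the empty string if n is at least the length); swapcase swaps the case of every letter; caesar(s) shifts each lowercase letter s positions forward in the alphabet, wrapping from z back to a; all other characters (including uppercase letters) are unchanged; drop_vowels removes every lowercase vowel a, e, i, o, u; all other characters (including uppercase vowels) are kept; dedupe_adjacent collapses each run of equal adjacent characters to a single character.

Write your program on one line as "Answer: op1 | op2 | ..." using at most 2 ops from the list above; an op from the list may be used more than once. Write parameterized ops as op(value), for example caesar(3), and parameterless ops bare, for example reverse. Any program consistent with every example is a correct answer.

swapcase | reverse

Check, running the answer program on each example:
  "vfjr" -> "VFJR" -> "RJFV"
  "pajlf" -> "PAJLF" -> "FLJAP"
  "wnauh" -> "WNAUH" -> "HUANW"
  "hzratdpthfb" -> "HZRATDPTHFB" -> "BFHTPDTARZH"
  "tjcbezvtmk" -> "TJCBEZVTMK" -> "KMTVZEBCJT"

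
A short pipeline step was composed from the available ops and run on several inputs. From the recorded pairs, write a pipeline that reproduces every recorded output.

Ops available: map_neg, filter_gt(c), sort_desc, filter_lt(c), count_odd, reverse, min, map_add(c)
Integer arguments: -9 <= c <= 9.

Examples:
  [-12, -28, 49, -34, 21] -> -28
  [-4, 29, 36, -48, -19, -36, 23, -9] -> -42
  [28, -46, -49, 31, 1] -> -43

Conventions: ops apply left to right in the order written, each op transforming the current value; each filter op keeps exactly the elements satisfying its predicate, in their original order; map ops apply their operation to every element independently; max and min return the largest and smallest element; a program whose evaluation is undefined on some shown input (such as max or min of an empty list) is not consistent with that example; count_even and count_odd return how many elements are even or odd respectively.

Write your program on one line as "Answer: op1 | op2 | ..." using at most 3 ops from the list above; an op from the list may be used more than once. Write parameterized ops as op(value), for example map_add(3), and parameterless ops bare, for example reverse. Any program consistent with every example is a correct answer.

map_add(6) | filter_lt(9) | min

Check, running the answer program on each example:
  [-12, -28, 49, -34, 21] -> [-6, -22, 55, -28, 27] -> [-6, -22, -28] -> -28
  [-4, 29, 36, -48, -19, -36, 23, -9] -> [2, 35, 42, -42, -13, -30, 29, -3] -> [2, -42, -13, -30, -3] -> -42
  [28, -46, -49, 31, 1] -> [34, -40, -43, 37, 7] -> [-40, -43, 7] -> -43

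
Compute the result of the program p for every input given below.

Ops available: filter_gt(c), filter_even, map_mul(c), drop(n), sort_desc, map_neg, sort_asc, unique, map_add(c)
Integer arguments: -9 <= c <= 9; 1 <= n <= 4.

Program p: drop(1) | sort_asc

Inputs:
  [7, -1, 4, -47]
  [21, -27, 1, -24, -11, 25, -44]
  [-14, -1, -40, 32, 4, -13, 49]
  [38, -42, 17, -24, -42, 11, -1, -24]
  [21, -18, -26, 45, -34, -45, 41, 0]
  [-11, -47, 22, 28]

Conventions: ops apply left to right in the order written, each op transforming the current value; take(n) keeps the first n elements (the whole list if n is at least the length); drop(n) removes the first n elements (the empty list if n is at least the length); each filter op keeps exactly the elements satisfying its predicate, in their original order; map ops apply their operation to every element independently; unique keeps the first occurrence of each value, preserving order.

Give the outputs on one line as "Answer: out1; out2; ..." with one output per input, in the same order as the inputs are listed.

[-47, -1, 4]; [-44, -27, -24, -11, 1, 25]; [-40, -13, -1, 4, 32, 49]; [-42, -42, -24, -24, -1, 11, 17]; [-45, -34, -26, -18, 0, 41, 45]; [-47, 22, 28]

Execution, op by op:
  [7, -1, 4, -47] -> [-1, 4, -47] -> [-47, -1, 4]
  [21, -27, 1, -24, -11, 25, -44] -> [-27, 1, -24, -11, 25, -44] -> [-44, -27, -24, -11, 1, 25]
  [-14, -1, -40, 32, 4, -13, 49] -> [-1, -40, 32, 4, -13, 49] -> [-40, -13, -1, 4, 32, 49]
  [38, -42, 17, -24, -42, 11, -1, -24] -> [-42, 17, -24, -42, 11, -1, -24] -> [-42, -42, -24, -24, -1, 11, 17]
  [21, -18, -26, 45, -34, -45, 41, 0] -> [-18, -26, 45, -34, -45, 41, 0] -> [-45, -34, -26, -18, 0, 41, 45]
  [-11, -47, 22, 28] -> [-47, 22, 28] -> [-47, 22, 28]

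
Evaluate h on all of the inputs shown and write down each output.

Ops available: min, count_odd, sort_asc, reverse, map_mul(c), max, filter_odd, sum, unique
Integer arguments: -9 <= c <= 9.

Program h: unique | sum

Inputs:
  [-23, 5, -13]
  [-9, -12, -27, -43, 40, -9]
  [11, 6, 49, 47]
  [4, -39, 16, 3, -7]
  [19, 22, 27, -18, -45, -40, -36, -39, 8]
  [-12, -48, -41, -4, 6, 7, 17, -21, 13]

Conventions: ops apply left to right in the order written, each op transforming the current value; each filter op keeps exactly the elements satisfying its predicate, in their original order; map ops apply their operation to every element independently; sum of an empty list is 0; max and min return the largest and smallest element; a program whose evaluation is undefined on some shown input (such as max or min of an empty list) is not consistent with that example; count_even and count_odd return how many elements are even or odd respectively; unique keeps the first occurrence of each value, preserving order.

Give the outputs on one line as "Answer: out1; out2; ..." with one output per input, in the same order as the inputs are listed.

Execution, op by op:
  [-23, 5, -13] -> [-23, 5, -13] -> -31
  [-9, -12, -27, -43, 40, -9] -> [-9, -12, -27, -43, 40] -> -51
  [11, 6, 49, 47] -> [11, 6, 49, 47] -> 113
  [4, -39, 16, 3, -7] -> [4, -39, 16, 3, -7] -> -23
  [19, 22, 27, -18, -45, -40, -36, -39, 8] -> [19, 22, 27, -18, -45, -40, -36, -39, 8] -> -102
  [-12, -48, -41, -4, 6, 7, 17, -21, 13] -> [-12, -48, -41, -4, 6, 7, 17, -21, 13] -> -83

-31; -51; 113; -23; -102; -83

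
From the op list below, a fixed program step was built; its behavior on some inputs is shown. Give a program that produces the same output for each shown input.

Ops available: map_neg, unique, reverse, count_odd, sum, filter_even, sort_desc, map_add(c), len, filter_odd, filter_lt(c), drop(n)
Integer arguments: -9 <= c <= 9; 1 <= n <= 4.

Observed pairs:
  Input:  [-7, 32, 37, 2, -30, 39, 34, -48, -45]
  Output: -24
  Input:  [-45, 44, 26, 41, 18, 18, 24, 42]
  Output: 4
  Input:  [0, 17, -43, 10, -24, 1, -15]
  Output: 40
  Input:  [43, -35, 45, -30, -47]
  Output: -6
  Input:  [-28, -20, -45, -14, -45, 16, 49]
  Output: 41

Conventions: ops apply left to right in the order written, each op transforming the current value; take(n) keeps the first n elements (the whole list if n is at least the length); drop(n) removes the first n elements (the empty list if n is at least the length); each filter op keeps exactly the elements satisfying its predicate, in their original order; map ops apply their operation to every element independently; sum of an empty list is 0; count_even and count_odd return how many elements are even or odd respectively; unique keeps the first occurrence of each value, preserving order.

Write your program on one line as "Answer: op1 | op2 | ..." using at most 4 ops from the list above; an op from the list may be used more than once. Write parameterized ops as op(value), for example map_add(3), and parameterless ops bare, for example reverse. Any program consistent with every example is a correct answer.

reverse | map_neg | filter_odd | sum

Check, running the answer program on each example:
  [-7, 32, 37, 2, -30, 39, 34, -48, -45] -> [-45, -48, 34, 39, -30, 2, 37, 32, -7] -> [45, 48, -34, -39, 30, -2, -37, -32, 7] -> [45, -39, -37, 7] -> -24
  [-45, 44, 26, 41, 18, 18, 24, 42] -> [42, 24, 18, 18, 41, 26, 44, -45] -> [-42, -24, -18, -18, -41, -26, -44, 45] -> [-41, 45] -> 4
  [0, 17, -43, 10, -24, 1, -15] -> [-15, 1, -24, 10, -43, 17, 0] -> [15, -1, 24, -10, 43, -17, 0] -> [15, -1, 43, -17] -> 40
  [43, -35, 45, -30, -47] -> [-47, -30, 45, -35, 43] -> [47, 30, -45, 35, -43] -> [47, -45, 35, -43] -> -6
  [-28, -20, -45, -14, -45, 16, 49] -> [49, 16, -45, -14, -45, -20, -28] -> [-49, -16, 45, 14, 45, 20, 28] -> [-49, 45, 45] -> 41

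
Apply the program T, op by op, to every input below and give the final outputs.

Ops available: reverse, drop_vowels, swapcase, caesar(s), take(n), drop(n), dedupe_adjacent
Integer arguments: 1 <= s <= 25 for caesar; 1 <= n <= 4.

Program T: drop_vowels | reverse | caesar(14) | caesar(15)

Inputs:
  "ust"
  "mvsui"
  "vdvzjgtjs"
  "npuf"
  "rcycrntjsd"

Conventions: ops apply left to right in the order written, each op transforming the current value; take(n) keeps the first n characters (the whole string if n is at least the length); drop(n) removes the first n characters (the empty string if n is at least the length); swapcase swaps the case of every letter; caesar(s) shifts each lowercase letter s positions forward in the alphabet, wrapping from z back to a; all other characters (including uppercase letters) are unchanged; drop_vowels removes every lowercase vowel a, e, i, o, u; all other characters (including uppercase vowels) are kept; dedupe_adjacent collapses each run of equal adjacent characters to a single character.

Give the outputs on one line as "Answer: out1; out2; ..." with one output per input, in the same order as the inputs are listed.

"wv"; "vyp"; "vmwjmcygy"; "isq"; "gvmwqufbfu"

Execution, op by op:
  "ust" -> "st" -> "ts" -> "hg" -> "wv"
  "mvsui" -> "mvs" -> "svm" -> "gja" -> "vyp"
  "vdvzjgtjs" -> "vdvzjgtjs" -> "sjtgjzvdv" -> "gxhuxnjrj" -> "vmwjmcygy"
  "npuf" -> "npf" -> "fpn" -> "tdb" -> "isq"
  "rcycrntjsd" -> "rcycrntjsd" -> "dsjtnrcycr" -> "rgxhbfqmqf" -> "gvmwqufbfu"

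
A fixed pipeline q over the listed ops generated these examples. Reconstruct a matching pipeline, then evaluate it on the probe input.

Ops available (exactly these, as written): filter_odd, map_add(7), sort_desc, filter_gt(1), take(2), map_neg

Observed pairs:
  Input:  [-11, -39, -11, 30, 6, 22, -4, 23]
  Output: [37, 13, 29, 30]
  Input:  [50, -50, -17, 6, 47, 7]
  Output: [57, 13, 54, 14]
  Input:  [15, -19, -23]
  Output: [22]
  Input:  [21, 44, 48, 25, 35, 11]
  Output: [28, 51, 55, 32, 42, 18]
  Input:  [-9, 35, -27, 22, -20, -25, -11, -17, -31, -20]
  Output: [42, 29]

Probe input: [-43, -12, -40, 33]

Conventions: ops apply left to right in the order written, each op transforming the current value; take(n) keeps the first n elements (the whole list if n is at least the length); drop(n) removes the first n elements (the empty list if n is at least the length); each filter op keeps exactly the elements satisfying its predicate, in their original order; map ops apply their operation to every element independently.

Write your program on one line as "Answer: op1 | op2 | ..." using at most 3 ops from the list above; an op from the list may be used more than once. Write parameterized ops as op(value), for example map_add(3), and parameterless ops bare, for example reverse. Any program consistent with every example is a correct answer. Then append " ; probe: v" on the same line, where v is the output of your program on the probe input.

filter_gt(1) | map_add(7) ; probe: [40]

Check, running the answer program on each example:
  [-11, -39, -11, 30, 6, 22, -4, 23] -> [30, 6, 22, 23] -> [37, 13, 29, 30]
  [50, -50, -17, 6, 47, 7] -> [50, 6, 47, 7] -> [57, 13, 54, 14]
  [15, -19, -23] -> [15] -> [22]
  [21, 44, 48, 25, 35, 11] -> [21, 44, 48, 25, 35, 11] -> [28, 51, 55, 32, 42, 18]
  [-9, 35, -27, 22, -20, -25, -11, -17, -31, -20] -> [35, 22] -> [42, 29]
  probe: [-43, -12, -40, 33] -> [33] -> [40]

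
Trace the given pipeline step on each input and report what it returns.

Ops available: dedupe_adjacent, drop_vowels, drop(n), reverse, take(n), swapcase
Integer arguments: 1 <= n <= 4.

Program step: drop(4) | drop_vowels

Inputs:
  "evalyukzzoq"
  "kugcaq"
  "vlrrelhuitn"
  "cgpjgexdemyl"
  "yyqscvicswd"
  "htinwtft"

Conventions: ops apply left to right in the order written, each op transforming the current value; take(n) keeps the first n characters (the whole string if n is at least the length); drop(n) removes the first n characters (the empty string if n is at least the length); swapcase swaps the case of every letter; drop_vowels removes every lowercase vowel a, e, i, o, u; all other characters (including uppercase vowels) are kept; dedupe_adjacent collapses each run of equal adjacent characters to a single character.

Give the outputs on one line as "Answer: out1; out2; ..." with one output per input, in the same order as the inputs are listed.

"ykzzq"; "q"; "lhtn"; "gxdmyl"; "cvcswd"; "wtft"

Execution, op by op:
  "evalyukzzoq" -> "yukzzoq" -> "ykzzq"
  "kugcaq" -> "aq" -> "q"
  "vlrrelhuitn" -> "elhuitn" -> "lhtn"
  "cgpjgexdemyl" -> "gexdemyl" -> "gxdmyl"
  "yyqscvicswd" -> "cvicswd" -> "cvcswd"
  "htinwtft" -> "wtft" -> "wtft"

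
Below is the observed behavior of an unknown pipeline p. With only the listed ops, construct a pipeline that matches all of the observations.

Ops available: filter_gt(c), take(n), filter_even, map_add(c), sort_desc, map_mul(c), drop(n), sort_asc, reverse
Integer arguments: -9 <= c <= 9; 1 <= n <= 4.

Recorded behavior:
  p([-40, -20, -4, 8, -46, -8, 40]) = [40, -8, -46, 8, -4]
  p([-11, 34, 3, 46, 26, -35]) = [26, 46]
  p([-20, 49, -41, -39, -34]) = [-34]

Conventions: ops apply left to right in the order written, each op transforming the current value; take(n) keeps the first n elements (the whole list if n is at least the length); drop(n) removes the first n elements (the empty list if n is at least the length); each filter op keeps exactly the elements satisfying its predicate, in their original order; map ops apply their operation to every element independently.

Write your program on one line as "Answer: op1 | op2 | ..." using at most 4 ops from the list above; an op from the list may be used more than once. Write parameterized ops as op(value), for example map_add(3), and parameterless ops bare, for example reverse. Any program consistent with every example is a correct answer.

drop(2) | filter_even | reverse

Check, running the answer program on each example:
  [-40, -20, -4, 8, -46, -8, 40] -> [-4, 8, -46, -8, 40] -> [-4, 8, -46, -8, 40] -> [40, -8, -46, 8, -4]
  [-11, 34, 3, 46, 26, -35] -> [3, 46, 26, -35] -> [46, 26] -> [26, 46]
  [-20, 49, -41, -39, -34] -> [-41, -39, -34] -> [-34] -> [-34]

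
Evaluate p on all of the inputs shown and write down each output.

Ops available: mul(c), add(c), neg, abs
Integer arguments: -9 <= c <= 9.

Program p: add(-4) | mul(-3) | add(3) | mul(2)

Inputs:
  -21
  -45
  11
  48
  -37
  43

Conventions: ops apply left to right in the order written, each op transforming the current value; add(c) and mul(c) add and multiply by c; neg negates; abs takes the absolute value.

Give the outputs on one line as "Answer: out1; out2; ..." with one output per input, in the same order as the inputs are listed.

Execution, op by op:
  -21 -> -25 -> 75 -> 78 -> 156
  -45 -> -49 -> 147 -> 150 -> 300
  11 -> 7 -> -21 -> -18 -> -36
  48 -> 44 -> -132 -> -129 -> -258
  -37 -> -41 -> 123 -> 126 -> 252
  43 -> 39 -> -117 -> -114 -> -228

156; 300; -36; -258; 252; -228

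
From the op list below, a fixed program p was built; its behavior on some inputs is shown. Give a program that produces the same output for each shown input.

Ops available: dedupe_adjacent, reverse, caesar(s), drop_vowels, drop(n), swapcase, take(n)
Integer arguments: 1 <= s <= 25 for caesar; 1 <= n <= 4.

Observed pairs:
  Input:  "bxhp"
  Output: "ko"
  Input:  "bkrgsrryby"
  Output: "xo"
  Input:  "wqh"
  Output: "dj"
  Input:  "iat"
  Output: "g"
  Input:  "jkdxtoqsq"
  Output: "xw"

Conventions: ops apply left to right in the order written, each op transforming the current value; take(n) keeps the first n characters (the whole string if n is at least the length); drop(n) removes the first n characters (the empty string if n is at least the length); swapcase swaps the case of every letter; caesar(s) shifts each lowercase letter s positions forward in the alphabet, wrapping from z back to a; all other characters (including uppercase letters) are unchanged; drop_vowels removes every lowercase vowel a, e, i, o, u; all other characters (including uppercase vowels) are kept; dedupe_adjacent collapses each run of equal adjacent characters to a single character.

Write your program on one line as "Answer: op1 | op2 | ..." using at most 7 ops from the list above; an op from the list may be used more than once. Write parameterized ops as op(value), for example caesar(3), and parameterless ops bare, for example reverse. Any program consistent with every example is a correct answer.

drop_vowels | dedupe_adjacent | take(2) | caesar(6) | reverse | caesar(7)

Check, running the answer program on each example:
  "bxhp" -> "bxhp" -> "bxhp" -> "bx" -> "hd" -> "dh" -> "ko"
  "bkrgsrryby" -> "bkrgsrryby" -> "bkrgsryby" -> "bk" -> "hq" -> "qh" -> "xo"
  "wqh" -> "wqh" -> "wqh" -> "wq" -> "cw" -> "wc" -> "dj"
  "iat" -> "t" -> "t" -> "t" -> "z" -> "z" -> "g"
  "jkdxtoqsq" -> "jkdxtqsq" -> "jkdxtqsq" -> "jk" -> "pq" -> "qp" -> "xw"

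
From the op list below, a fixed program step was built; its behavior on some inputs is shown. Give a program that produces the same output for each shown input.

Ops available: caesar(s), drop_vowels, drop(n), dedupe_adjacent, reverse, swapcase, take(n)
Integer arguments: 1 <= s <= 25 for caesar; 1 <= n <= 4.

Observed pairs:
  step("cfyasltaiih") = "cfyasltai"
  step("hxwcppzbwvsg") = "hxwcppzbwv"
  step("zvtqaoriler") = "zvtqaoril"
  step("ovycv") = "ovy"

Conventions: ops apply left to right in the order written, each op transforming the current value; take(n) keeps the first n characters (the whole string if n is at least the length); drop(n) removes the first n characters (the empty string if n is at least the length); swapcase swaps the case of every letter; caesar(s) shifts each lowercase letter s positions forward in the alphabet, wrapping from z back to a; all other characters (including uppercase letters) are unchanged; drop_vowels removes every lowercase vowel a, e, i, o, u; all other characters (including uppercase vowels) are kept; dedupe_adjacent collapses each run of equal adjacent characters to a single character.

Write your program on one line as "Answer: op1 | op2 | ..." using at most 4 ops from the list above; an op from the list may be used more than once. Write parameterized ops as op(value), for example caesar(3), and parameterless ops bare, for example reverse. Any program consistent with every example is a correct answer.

reverse | drop(2) | reverse

Check, running the answer program on each example:
  "cfyasltaiih" -> "hiiatlsayfc" -> "iatlsayfc" -> "cfyasltai"
  "hxwcppzbwvsg" -> "gsvwbzppcwxh" -> "vwbzppcwxh" -> "hxwcppzbwv"
  "zvtqaoriler" -> "reliroaqtvz" -> "liroaqtvz" -> "zvtqaoril"
  "ovycv" -> "vcyvo" -> "yvo" -> "ovy"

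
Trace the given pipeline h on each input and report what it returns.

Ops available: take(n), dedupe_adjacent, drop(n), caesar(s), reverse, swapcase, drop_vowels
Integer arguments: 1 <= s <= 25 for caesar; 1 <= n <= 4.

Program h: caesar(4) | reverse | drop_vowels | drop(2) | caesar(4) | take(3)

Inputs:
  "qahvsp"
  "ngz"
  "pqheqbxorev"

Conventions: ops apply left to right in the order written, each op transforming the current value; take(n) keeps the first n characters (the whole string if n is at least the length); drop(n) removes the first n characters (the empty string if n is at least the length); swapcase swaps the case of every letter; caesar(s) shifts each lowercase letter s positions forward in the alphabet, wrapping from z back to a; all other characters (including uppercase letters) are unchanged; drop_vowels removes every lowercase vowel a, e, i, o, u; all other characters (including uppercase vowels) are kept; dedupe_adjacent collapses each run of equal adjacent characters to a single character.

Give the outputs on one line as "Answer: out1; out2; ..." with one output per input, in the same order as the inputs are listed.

"dp"; "v"; "wfj"

Execution, op by op:
  "qahvsp" -> "uelzwt" -> "twzleu" -> "twzl" -> "zl" -> "dp" -> "dp"
  "ngz" -> "rkd" -> "dkr" -> "dkr" -> "r" -> "v" -> "v"
  "pqheqbxorev" -> "tuliufbsviz" -> "zivsbfuilut" -> "zvsbflt" -> "sbflt" -> "wfjpx" -> "wfj"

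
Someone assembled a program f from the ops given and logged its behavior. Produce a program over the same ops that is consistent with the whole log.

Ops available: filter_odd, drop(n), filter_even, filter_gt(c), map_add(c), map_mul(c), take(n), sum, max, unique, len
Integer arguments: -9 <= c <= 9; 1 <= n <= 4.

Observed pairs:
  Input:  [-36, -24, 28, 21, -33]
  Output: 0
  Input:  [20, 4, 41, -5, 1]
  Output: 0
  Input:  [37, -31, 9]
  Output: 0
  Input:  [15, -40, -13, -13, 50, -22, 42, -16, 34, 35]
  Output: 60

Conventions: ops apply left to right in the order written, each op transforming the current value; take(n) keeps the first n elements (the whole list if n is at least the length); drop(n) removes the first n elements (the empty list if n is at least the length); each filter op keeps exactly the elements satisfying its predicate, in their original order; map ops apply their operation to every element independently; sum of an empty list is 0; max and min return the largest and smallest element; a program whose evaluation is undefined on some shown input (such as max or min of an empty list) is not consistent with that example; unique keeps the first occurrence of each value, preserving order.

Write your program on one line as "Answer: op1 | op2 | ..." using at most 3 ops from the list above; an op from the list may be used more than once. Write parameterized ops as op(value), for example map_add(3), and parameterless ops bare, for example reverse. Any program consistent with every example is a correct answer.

filter_even | drop(3) | sum

Check, running the answer program on each example:
  [-36, -24, 28, 21, -33] -> [-36, -24, 28] -> [] -> 0
  [20, 4, 41, -5, 1] -> [20, 4] -> [] -> 0
  [37, -31, 9] -> [] -> [] -> 0
  [15, -40, -13, -13, 50, -22, 42, -16, 34, 35] -> [-40, 50, -22, 42, -16, 34] -> [42, -16, 34] -> 60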